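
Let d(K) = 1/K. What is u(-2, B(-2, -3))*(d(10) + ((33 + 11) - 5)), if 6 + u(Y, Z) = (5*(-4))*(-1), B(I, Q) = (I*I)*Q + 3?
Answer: 2737/5 ≈ 547.40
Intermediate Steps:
B(I, Q) = 3 + Q*I**2 (B(I, Q) = I**2*Q + 3 = Q*I**2 + 3 = 3 + Q*I**2)
u(Y, Z) = 14 (u(Y, Z) = -6 + (5*(-4))*(-1) = -6 - 20*(-1) = -6 + 20 = 14)
u(-2, B(-2, -3))*(d(10) + ((33 + 11) - 5)) = 14*(1/10 + ((33 + 11) - 5)) = 14*(1/10 + (44 - 5)) = 14*(1/10 + 39) = 14*(391/10) = 2737/5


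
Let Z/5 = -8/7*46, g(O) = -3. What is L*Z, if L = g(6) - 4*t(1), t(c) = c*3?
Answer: 27600/7 ≈ 3942.9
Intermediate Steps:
t(c) = 3*c
Z = -1840/7 (Z = 5*(-8/7*46) = 5*(-368/7) = -1840/7 ≈ -262.86)
L = -15 (L = -3 - 12 = -15)
L*Z = -15*(-1840/7) = 27600/7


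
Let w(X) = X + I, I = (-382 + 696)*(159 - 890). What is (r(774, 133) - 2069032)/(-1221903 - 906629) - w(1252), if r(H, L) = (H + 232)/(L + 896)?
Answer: 249999465887809/1095129714 ≈ 2.2828e+5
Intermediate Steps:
I = -229534 (I = 314*(-731) = -229534)
r(H, L) = (232 + H)/(896 + L)
w(X) = -229534 + X (w(X) = X - 229534 = -229534 + X)
(r(774, 133) - 2069032)/(-1221903 - 906629) - w(1252) = ((232 + 774)/(896 + 133) - 2069032)/(-1221903 - 906629) - (-229534 + 1252) = (1006/1029 - 2069032)/(-2128532) - 1*(-228282) = ((1/1029)*1006 - 2069032)*(-1/2128532) + 228282 = (1006/1029 - 2069032)*(-1/2128532) + 228282 = -2129032922/1029*(-1/2128532) + 228282 = 1064516461/1095129714 + 228282 = 249999465887809/1095129714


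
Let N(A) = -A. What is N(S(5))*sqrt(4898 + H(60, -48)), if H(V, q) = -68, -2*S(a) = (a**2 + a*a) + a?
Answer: 55*sqrt(4830)/2 ≈ 1911.2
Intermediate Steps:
S(a) = -a**2 - a/2 (S(a) = -((a**2 + a*a) + a)/2 = -((a**2 + a**2) + a)/2 = -(2*a**2 + a)/2 = -(a + 2*a**2)/2 = -a**2 - a/2)
N(S(5))*sqrt(4898 + H(60, -48)) = (-(-1)*5*(1/2 + 5))*sqrt(4898 - 68) = (-(-1)*5*11/2)*sqrt(4830) = (-1*(-55/2))*sqrt(4830) = 55*sqrt(4830)/2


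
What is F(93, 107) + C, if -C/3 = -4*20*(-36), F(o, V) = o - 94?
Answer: -8641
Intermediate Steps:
F(o, V) = -94 + o
C = -8640 (C = -3*(-4*20)*(-36) = -(-240)*(-36) = -3*2880 = -8640)
F(93, 107) + C = (-94 + 93) - 8640 = -1 - 8640 = -8641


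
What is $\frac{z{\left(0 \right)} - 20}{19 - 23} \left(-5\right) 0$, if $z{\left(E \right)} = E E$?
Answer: $0$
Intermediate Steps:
$z{\left(E \right)} = E^{2}$
$\frac{z{\left(0 \right)} - 20}{19 - 23} \left(-5\right) 0 = \frac{0^{2} - 20}{19 - 23} \left(-5\right) 0 = \frac{0 - 20}{-4} \left(-5\right) 0 = \left(-20\right) \left(- \frac{1}{4}\right) \left(-5\right) 0 = 5 \left(-5\right) 0 = \left(-25\right) 0 = 0$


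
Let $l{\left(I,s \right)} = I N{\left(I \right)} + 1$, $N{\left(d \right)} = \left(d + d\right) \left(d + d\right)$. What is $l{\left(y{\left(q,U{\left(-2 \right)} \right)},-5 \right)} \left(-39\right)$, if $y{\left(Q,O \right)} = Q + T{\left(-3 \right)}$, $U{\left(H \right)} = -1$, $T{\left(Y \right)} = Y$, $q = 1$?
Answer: $1209$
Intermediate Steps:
$N{\left(d \right)} = 4 d^{2}$ ($N{\left(d \right)} = 2 d 2 d = 4 d^{2}$)
$y{\left(Q,O \right)} = -3 + Q$ ($y{\left(Q,O \right)} = Q - 3 = -3 + Q$)
$l{\left(I,s \right)} = 1 + 4 I^{3}$ ($l{\left(I,s \right)} = I 4 I^{2} + 1 = 4 I^{3} + 1 = 1 + 4 I^{3}$)
$l{\left(y{\left(q,U{\left(-2 \right)} \right)},-5 \right)} \left(-39\right) = \left(1 + 4 \left(-3 + 1\right)^{3}\right) \left(-39\right) = \left(1 + 4 \left(-2\right)^{3}\right) \left(-39\right) = \left(1 + 4 \left(-8\right)\right) \left(-39\right) = \left(1 - 32\right) \left(-39\right) = \left(-31\right) \left(-39\right) = 1209$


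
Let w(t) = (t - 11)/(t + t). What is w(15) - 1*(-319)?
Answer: 4787/15 ≈ 319.13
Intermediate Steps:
w(t) = (-11 + t)/(2*t) (w(t) = (-11 + t)/((2*t)) = (-11 + t)*(1/(2*t)) = (-11 + t)/(2*t))
w(15) - 1*(-319) = (½)*(-11 + 15)/15 - 1*(-319) = (½)*(1/15)*4 + 319 = 2/15 + 319 = 4787/15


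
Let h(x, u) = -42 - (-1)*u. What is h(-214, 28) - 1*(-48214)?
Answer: 48200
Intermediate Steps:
h(x, u) = -42 + u
h(-214, 28) - 1*(-48214) = (-42 + 28) - 1*(-48214) = -14 + 48214 = 48200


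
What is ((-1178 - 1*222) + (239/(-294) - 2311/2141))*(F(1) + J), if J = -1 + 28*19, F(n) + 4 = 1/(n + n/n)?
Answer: -930960203315/1258908 ≈ -7.3950e+5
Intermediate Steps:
F(n) = -4 + 1/(1 + n) (F(n) = -4 + 1/(n + n/n) = -4 + 1/(n + 1) = -4 + 1/(1 + n))
J = 531 (J = -1 + 532 = 531)
((-1178 - 1*222) + (239/(-294) - 2311/2141))*(F(1) + J) = ((-1178 - 1*222) + (239/(-294) - 2311/2141))*((-3 - 4*1)/(1 + 1) + 531) = ((-1178 - 222) + (239*(-1/294) - 2311*1/2141))*((-3 - 4)/2 + 531) = (-1400 + (-239/294 - 2311/2141))*((½)*(-7) + 531) = (-1400 - 1191133/629454)*(-7/2 + 531) = -882426733/629454*1055/2 = -930960203315/1258908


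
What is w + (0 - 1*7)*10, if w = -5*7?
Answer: -105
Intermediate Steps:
w = -35
w + (0 - 1*7)*10 = -35 + (0 - 1*7)*10 = -35 + (0 - 7)*10 = -35 - 7*10 = -35 - 70 = -105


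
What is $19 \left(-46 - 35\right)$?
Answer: $-1539$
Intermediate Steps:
$19 \left(-46 - 35\right) = 19 \left(-81\right) = -1539$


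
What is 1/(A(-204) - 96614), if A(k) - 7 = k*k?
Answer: -1/54991 ≈ -1.8185e-5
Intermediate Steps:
A(k) = 7 + k**2 (A(k) = 7 + k*k = 7 + k**2)
1/(A(-204) - 96614) = 1/((7 + (-204)**2) - 96614) = 1/((7 + 41616) - 96614) = 1/(41623 - 96614) = 1/(-54991) = -1/54991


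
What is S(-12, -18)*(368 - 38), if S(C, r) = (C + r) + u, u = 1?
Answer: -9570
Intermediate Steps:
S(C, r) = 1 + C + r (S(C, r) = (C + r) + 1 = 1 + C + r)
S(-12, -18)*(368 - 38) = (1 - 12 - 18)*(368 - 38) = -29*330 = -9570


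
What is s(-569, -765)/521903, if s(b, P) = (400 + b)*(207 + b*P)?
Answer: -73598148/521903 ≈ -141.02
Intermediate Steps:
s(b, P) = (207 + P*b)*(400 + b) (s(b, P) = (400 + b)*(207 + P*b) = (207 + P*b)*(400 + b))
s(-569, -765)/521903 = (82800 + 207*(-569) - 765*(-569)**2 + 400*(-765)*(-569))/521903 = (82800 - 117783 - 765*323761 + 174114000)*(1/521903) = (82800 - 117783 - 247677165 + 174114000)*(1/521903) = -73598148*1/521903 = -73598148/521903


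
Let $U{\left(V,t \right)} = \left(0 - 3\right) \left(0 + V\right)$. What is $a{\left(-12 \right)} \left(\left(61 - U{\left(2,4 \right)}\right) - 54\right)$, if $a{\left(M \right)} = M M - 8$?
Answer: $1768$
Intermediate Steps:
$U{\left(V,t \right)} = - 3 V$
$a{\left(M \right)} = -8 + M^{2}$ ($a{\left(M \right)} = M^{2} - 8 = -8 + M^{2}$)
$a{\left(-12 \right)} \left(\left(61 - U{\left(2,4 \right)}\right) - 54\right) = \left(-8 + \left(-12\right)^{2}\right) \left(\left(61 - \left(-3\right) 2\right) - 54\right) = \left(-8 + 144\right) \left(\left(61 - -6\right) - 54\right) = 136 \left(\left(61 + 6\right) - 54\right) = 136 \left(67 - 54\right) = 136 \cdot 13 = 1768$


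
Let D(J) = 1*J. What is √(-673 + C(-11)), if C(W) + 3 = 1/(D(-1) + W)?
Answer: I*√24339/6 ≈ 26.002*I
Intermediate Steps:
D(J) = J
C(W) = -3 + 1/(-1 + W)
√(-673 + C(-11)) = √(-673 + (4 - 3*(-11))/(-1 - 11)) = √(-673 + (4 + 33)/(-12)) = √(-673 - 1/12*37) = √(-673 - 37/12) = √(-8113/12) = I*√24339/6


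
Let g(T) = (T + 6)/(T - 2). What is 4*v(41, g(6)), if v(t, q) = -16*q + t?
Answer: -28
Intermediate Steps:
g(T) = (6 + T)/(-2 + T)
v(t, q) = t - 16*q
4*v(41, g(6)) = 4*(41 - 16*(6 + 6)/(-2 + 6)) = 4*(41 - 16*12/4) = 4*(41 - 4*12) = 4*(41 - 16*3) = 4*(41 - 48) = 4*(-7) = -28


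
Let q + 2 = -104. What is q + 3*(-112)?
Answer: -442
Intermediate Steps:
q = -106 (q = -2 - 104 = -106)
q + 3*(-112) = -106 + 3*(-112) = -106 - 336 = -442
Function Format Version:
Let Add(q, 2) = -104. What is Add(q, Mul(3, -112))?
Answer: -442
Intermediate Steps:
q = -106 (q = Add(-2, -104) = -106)
Add(q, Mul(3, -112)) = Add(-106, Mul(3, -112)) = Add(-106, -336) = -442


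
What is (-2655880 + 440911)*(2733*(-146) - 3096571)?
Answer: 7742621271741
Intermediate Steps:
(-2655880 + 440911)*(2733*(-146) - 3096571) = -2214969*(-399018 - 3096571) = -2214969*(-3495589) = 7742621271741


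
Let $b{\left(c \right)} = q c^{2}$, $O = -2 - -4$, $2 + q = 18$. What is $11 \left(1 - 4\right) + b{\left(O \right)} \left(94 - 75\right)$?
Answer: $1183$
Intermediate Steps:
$q = 16$ ($q = -2 + 18 = 16$)
$O = 2$ ($O = -2 + 4 = 2$)
$b{\left(c \right)} = 16 c^{2}$
$11 \left(1 - 4\right) + b{\left(O \right)} \left(94 - 75\right) = 11 \left(1 - 4\right) + 16 \cdot 2^{2} \left(94 - 75\right) = 11 \left(-3\right) + 16 \cdot 4 \left(94 - 75\right) = -33 + 64 \cdot 19 = -33 + 1216 = 1183$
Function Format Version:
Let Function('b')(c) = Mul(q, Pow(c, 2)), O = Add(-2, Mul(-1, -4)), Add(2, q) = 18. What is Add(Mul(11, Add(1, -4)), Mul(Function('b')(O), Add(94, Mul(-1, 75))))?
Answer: 1183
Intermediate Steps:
q = 16 (q = Add(-2, 18) = 16)
O = 2 (O = Add(-2, 4) = 2)
Function('b')(c) = Mul(16, Pow(c, 2))
Add(Mul(11, Add(1, -4)), Mul(Function('b')(O), Add(94, Mul(-1, 75)))) = Add(Mul(11, Add(1, -4)), Mul(Mul(16, Pow(2, 2)), Add(94, Mul(-1, 75)))) = Add(Mul(11, -3), Mul(Mul(16, 4), Add(94, -75))) = Add(-33, Mul(64, 19)) = Add(-33, 1216) = 1183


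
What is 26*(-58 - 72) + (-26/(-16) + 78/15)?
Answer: -134927/40 ≈ -3373.2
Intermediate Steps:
26*(-58 - 72) + (-26/(-16) + 78/15) = 26*(-130) + (-26*(-1/16) + 78*(1/15)) = -3380 + (13/8 + 26/5) = -3380 + 273/40 = -134927/40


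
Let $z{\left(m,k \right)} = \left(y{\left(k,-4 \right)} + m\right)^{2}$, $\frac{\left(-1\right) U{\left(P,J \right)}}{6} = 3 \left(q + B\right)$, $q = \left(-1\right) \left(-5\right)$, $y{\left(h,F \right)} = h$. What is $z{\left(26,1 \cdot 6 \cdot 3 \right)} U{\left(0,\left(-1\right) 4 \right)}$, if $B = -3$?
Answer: $-69696$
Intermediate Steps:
$q = 5$
$U{\left(P,J \right)} = -36$ ($U{\left(P,J \right)} = - 6 \cdot 3 \left(5 - 3\right) = - 6 \cdot 3 \cdot 2 = \left(-6\right) 6 = -36$)
$z{\left(m,k \right)} = \left(k + m\right)^{2}$
$z{\left(26,1 \cdot 6 \cdot 3 \right)} U{\left(0,\left(-1\right) 4 \right)} = \left(1 \cdot 6 \cdot 3 + 26\right)^{2} \left(-36\right) = \left(6 \cdot 3 + 26\right)^{2} \left(-36\right) = \left(18 + 26\right)^{2} \left(-36\right) = 44^{2} \left(-36\right) = 1936 \left(-36\right) = -69696$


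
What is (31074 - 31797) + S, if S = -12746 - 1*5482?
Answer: -18951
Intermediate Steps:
S = -18228 (S = -12746 - 5482 = -18228)
(31074 - 31797) + S = (31074 - 31797) - 18228 = -723 - 18228 = -18951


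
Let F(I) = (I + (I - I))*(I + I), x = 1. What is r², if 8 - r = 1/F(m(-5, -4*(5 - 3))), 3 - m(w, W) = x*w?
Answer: 1046529/16384 ≈ 63.875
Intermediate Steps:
m(w, W) = 3 - w
F(I) = 2*I² (F(I) = (I + 0)*(2*I) = I*(2*I) = 2*I²)
r = 1023/128 (r = 8 - 1/(2*(3 - 1*(-5))²) = 8 - 1/(2*(3 + 5)²) = 8 - 1/(2*8²) = 8 - 1/(2*64) = 8 - 1/128 = 1023/128 ≈ 7.9922)
r² = (1023/128)² = 1046529/16384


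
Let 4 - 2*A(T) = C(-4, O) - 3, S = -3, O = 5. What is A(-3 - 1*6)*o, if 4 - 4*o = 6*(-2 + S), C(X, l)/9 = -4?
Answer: 731/4 ≈ 182.75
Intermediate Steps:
C(X, l) = -36 (C(X, l) = 9*(-4) = -36)
A(T) = 43/2 (A(T) = 2 - (-36 - 3)/2 = 2 - ½*(-39) = 2 + 39/2 = 43/2)
o = 17/2 (o = 1 - 3*(-2 - 3)/2 = 1 - 3*(-5)/2 = 1 - ¼*(-30) = 1 + 15/2 = 17/2 ≈ 8.5000)
A(-3 - 1*6)*o = (43/2)*(17/2) = 731/4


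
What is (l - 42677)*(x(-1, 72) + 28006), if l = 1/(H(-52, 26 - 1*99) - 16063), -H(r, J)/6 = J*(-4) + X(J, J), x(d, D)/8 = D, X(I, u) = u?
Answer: -21196360609860/17377 ≈ -1.2198e+9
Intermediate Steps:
x(d, D) = 8*D
H(r, J) = 18*J (H(r, J) = -6*(J*(-4) + J) = -6*(-4*J + J) = -(-18)*J = 18*J)
l = -1/17377 (l = 1/(18*(26 - 1*99) - 16063) = 1/(18*(26 - 99) - 16063) = 1/(18*(-73) - 16063) = 1/(-1314 - 16063) = 1/(-17377) = -1/17377 ≈ -5.7547e-5)
(l - 42677)*(x(-1, 72) + 28006) = (-1/17377 - 42677)*(8*72 + 28006) = -741598230*(576 + 28006)/17377 = -741598230/17377*28582 = -21196360609860/17377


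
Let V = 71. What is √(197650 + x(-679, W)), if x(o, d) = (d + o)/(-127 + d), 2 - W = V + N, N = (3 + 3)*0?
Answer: √9685037/7 ≈ 444.58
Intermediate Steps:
N = 0 (N = 6*0 = 0)
W = -69 (W = 2 - (71 + 0) = 2 - 1*71 = 2 - 71 = -69)
x(o, d) = (d + o)/(-127 + d)
√(197650 + x(-679, W)) = √(197650 + (-69 - 679)/(-127 - 69)) = √(197650 - 748/(-196)) = √(197650 - 1/196*(-748)) = √(197650 + 187/49) = √(9685037/49) = √9685037/7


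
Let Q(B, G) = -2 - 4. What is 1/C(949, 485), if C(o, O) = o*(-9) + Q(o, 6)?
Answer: -1/8547 ≈ -0.00011700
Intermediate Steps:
Q(B, G) = -6
C(o, O) = -6 - 9*o (C(o, O) = o*(-9) - 6 = -9*o - 6 = -6 - 9*o)
1/C(949, 485) = 1/(-6 - 9*949) = 1/(-6 - 8541) = 1/(-8547) = -1/8547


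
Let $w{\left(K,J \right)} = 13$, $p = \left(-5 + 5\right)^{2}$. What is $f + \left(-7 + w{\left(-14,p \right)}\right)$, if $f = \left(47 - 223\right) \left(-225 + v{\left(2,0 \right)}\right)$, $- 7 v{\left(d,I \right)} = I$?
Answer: $39606$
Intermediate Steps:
$v{\left(d,I \right)} = - \frac{I}{7}$
$p = 0$ ($p = 0^{2} = 0$)
$f = 39600$ ($f = \left(47 - 223\right) \left(-225 - 0\right) = - 176 \left(-225 + 0\right) = \left(-176\right) \left(-225\right) = 39600$)
$f + \left(-7 + w{\left(-14,p \right)}\right) = 39600 + \left(-7 + 13\right) = 39600 + 6 = 39606$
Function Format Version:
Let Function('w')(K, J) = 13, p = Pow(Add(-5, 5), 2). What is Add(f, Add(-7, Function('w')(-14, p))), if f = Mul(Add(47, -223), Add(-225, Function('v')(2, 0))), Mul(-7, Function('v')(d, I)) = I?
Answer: 39606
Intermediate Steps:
Function('v')(d, I) = Mul(Rational(-1, 7), I)
p = 0 (p = Pow(0, 2) = 0)
f = 39600 (f = Mul(Add(47, -223), Add(-225, Mul(Rational(-1, 7), 0))) = Mul(-176, Add(-225, 0)) = Mul(-176, -225) = 39600)
Add(f, Add(-7, Function('w')(-14, p))) = Add(39600, Add(-7, 13)) = Add(39600, 6) = 39606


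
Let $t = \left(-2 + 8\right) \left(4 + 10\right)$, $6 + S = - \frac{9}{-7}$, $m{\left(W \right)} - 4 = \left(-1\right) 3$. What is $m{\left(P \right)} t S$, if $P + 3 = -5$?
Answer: $-396$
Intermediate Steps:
$P = -8$ ($P = -3 - 5 = -8$)
$m{\left(W \right)} = 1$ ($m{\left(W \right)} = 4 - 3 = 1$)
$S = - \frac{33}{7}$ ($S = -6 - \frac{9}{-7} = -6 - - \frac{9}{7} = -6 + \frac{9}{7} = - \frac{33}{7} \approx -4.7143$)
$t = 84$ ($t = 6 \cdot 14 = 84$)
$m{\left(P \right)} t S = 1 \cdot 84 \left(- \frac{33}{7}\right) = 84 \left(- \frac{33}{7}\right) = -396$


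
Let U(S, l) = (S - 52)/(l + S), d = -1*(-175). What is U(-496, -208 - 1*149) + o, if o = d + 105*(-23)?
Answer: -1910172/853 ≈ -2239.4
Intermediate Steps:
d = 175
U(S, l) = (-52 + S)/(S + l)
o = -2240 (o = 175 + 105*(-23) = 175 - 2415 = -2240)
U(-496, -208 - 1*149) + o = (-52 - 496)/(-496 + (-208 - 1*149)) - 2240 = -548/(-496 + (-208 - 149)) - 2240 = -548/(-496 - 357) - 2240 = -548/(-853) - 2240 = -1/853*(-548) - 2240 = 548/853 - 2240 = -1910172/853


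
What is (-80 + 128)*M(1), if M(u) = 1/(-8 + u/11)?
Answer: -176/29 ≈ -6.0690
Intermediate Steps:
M(u) = 1/(-8 + u/11) (M(u) = 1/(-8 + u*(1/11)) = 1/(-8 + u/11))
(-80 + 128)*M(1) = (-80 + 128)*(11/(-88 + 1)) = 48*(11/(-87)) = 48*(11*(-1/87)) = 48*(-11/87) = -176/29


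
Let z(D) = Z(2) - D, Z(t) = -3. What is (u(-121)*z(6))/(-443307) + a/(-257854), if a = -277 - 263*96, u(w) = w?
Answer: 3678202723/38102827726 ≈ 0.096534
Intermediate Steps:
z(D) = -3 - D
a = -25525 (a = -277 - 25248 = -25525)
(u(-121)*z(6))/(-443307) + a/(-257854) = -121*(-3 - 1*6)/(-443307) - 25525/(-257854) = -121*(-3 - 6)*(-1/443307) - 25525*(-1/257854) = -121*(-9)*(-1/443307) + 25525/257854 = 1089*(-1/443307) + 25525/257854 = -363/147769 + 25525/257854 = 3678202723/38102827726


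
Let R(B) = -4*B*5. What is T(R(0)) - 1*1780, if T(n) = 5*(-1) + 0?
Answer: -1785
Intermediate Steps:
R(B) = -20*B
T(n) = -5 (T(n) = -5 + 0 = -5)
T(R(0)) - 1*1780 = -5 - 1*1780 = -5 - 1780 = -1785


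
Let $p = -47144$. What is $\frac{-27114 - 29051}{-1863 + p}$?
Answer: $\frac{56165}{49007} \approx 1.1461$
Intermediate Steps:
$\frac{-27114 - 29051}{-1863 + p} = \frac{-27114 - 29051}{-1863 - 47144} = - \frac{56165}{-49007} = \left(-56165\right) \left(- \frac{1}{49007}\right) = \frac{56165}{49007}$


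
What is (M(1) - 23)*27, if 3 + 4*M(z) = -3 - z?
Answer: -2673/4 ≈ -668.25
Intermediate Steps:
M(z) = -3/2 - z/4 (M(z) = -¾ + (-3 - z)/4 = -¾ + (-¾ - z/4) = -3/2 - z/4)
(M(1) - 23)*27 = ((-3/2 - ¼*1) - 23)*27 = ((-3/2 - ¼) - 23)*27 = (-7/4 - 23)*27 = -99/4*27 = -2673/4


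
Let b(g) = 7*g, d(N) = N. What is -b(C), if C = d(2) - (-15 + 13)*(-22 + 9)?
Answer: 168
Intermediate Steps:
C = -24 (C = 2 - (-15 + 13)*(-22 + 9) = 2 - (-2)*(-13) = 2 - 1*26 = 2 - 26 = -24)
-b(C) = -7*(-24) = -1*(-168) = 168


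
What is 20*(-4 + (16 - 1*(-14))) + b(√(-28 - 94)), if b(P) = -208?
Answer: 312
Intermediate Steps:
20*(-4 + (16 - 1*(-14))) + b(√(-28 - 94)) = 20*(-4 + (16 - 1*(-14))) - 208 = 20*(-4 + (16 + 14)) - 208 = 20*(-4 + 30) - 208 = 20*26 - 208 = 520 - 208 = 312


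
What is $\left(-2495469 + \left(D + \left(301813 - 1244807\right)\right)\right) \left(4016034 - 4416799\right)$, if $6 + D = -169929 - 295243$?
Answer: $1564442685365$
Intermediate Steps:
$D = -465178$ ($D = -6 - 465172 = -465178$)
$\left(-2495469 + \left(D + \left(301813 - 1244807\right)\right)\right) \left(4016034 - 4416799\right) = \left(-2495469 + \left(-465178 + \left(301813 - 1244807\right)\right)\right) \left(4016034 - 4416799\right) = \left(-2495469 + \left(-465178 + \left(301813 - 1244807\right)\right)\right) \left(-400765\right) = \left(-2495469 - 1408172\right) \left(-400765\right) = \left(-3903641\right) \left(-400765\right) = 1564442685365$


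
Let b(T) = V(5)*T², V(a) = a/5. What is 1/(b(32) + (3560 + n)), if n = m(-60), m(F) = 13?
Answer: 1/4597 ≈ 0.00021753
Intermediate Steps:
V(a) = a/5 (V(a) = a*(⅕) = a/5)
n = 13
b(T) = T² (b(T) = ((⅕)*5)*T² = 1*T² = T²)
1/(b(32) + (3560 + n)) = 1/(32² + (3560 + 13)) = 1/(1024 + 3573) = 1/4597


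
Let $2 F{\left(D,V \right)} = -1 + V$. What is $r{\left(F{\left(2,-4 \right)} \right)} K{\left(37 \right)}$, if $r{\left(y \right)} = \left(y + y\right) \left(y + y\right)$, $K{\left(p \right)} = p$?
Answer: $925$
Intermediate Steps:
$F{\left(D,V \right)} = - \frac{1}{2} + \frac{V}{2}$ ($F{\left(D,V \right)} = \frac{-1 + V}{2} = - \frac{1}{2} + \frac{V}{2}$)
$r{\left(y \right)} = 4 y^{2}$ ($r{\left(y \right)} = 2 y 2 y = 4 y^{2}$)
$r{\left(F{\left(2,-4 \right)} \right)} K{\left(37 \right)} = 4 \left(- \frac{1}{2} + \frac{1}{2} \left(-4\right)\right)^{2} \cdot 37 = 4 \left(- \frac{1}{2} - 2\right)^{2} \cdot 37 = 4 \left(- \frac{5}{2}\right)^{2} \cdot 37 = 4 \cdot \frac{25}{4} \cdot 37 = 25 \cdot 37 = 925$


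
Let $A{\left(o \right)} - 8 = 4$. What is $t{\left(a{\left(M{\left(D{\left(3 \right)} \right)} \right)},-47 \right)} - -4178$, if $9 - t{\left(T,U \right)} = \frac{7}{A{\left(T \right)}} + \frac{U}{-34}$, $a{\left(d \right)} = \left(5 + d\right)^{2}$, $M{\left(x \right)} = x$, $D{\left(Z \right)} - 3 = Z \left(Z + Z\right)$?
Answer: $\frac{853747}{204} \approx 4185.0$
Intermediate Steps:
$D{\left(Z \right)} = 3 + 2 Z^{2}$ ($D{\left(Z \right)} = 3 + Z \left(Z + Z\right) = 3 + Z 2 Z = 3 + 2 Z^{2}$)
$A{\left(o \right)} = 12$ ($A{\left(o \right)} = 8 + 4 = 12$)
$t{\left(T,U \right)} = \frac{101}{12} + \frac{U}{34}$ ($t{\left(T,U \right)} = 9 - \left(\frac{7}{12} + \frac{U}{-34}\right) = 9 - \left(7 \cdot \frac{1}{12} + U \left(- \frac{1}{34}\right)\right) = 9 - \left(\frac{7}{12} - \frac{U}{34}\right) = 9 + \left(- \frac{7}{12} + \frac{U}{34}\right) = \frac{101}{12} + \frac{U}{34}$)
$t{\left(a{\left(M{\left(D{\left(3 \right)} \right)} \right)},-47 \right)} - -4178 = \left(\frac{101}{12} + \frac{1}{34} \left(-47\right)\right) - -4178 = \left(\frac{101}{12} - \frac{47}{34}\right) + 4178 = \frac{1435}{204} + 4178 = \frac{853747}{204}$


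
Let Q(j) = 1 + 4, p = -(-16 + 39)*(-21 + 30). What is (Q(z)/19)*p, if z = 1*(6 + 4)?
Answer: -1035/19 ≈ -54.474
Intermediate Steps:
p = -207 (p = -23*9 = -1*207 = -207)
z = 10 (z = 1*10 = 10)
Q(j) = 5
(Q(z)/19)*p = (5/19)*(-207) = -1035/19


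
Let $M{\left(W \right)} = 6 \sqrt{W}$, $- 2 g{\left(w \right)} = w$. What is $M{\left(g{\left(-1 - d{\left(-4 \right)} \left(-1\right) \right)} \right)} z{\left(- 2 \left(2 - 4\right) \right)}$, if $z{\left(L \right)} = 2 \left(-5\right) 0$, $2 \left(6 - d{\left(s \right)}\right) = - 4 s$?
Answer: $0$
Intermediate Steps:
$d{\left(s \right)} = 6 + 2 s$ ($d{\left(s \right)} = 6 - \frac{\left(-4\right) s}{2} = 6 + 2 s$)
$g{\left(w \right)} = - \frac{w}{2}$
$z{\left(L \right)} = 0$ ($z{\left(L \right)} = \left(-10\right) 0 = 0$)
$M{\left(g{\left(-1 - d{\left(-4 \right)} \left(-1\right) \right)} \right)} z{\left(- 2 \left(2 - 4\right) \right)} = 6 \sqrt{- \frac{-1 - \left(6 + 2 \left(-4\right)\right) \left(-1\right)}{2}} \cdot 0 = 6 \sqrt{- \frac{-1 - \left(6 - 8\right) \left(-1\right)}{2}} \cdot 0 = 6 \sqrt{- \frac{-1 - \left(-2\right) \left(-1\right)}{2}} \cdot 0 = 6 \sqrt{- \frac{-1 - 2}{2}} \cdot 0 = 6 \sqrt{\left(- \frac{1}{2}\right) \left(-3\right)} 0 = 6 \sqrt{\frac{3}{2}} \cdot 0 = 6 \frac{\sqrt{6}}{2} \cdot 0 = 3 \sqrt{6} \cdot 0 = 0$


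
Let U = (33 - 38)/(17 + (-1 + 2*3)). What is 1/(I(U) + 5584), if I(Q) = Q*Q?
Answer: 484/2702681 ≈ 0.00017908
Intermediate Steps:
U = -5/22 (U = -5/(17 + (-1 + 6)) = -5/(17 + 5) = -5/22 ≈ -0.22727)
I(Q) = Q**2
1/(I(U) + 5584) = 1/((-5/22)**2 + 5584) = 1/(25/484 + 5584) = 1/(2702681/484) = 484/2702681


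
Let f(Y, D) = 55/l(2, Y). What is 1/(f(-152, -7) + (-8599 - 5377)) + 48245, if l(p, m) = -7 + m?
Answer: 107211920396/2222239 ≈ 48245.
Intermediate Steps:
f(Y, D) = 55/(-7 + Y)
1/(f(-152, -7) + (-8599 - 5377)) + 48245 = 1/(55/(-7 - 152) + (-8599 - 5377)) + 48245 = 1/(55/(-159) - 13976) + 48245 = 1/(55*(-1/159) - 13976) + 48245 = 1/(-55/159 - 13976) + 48245 = 1/(-2222239/159) + 48245 = -159/2222239 + 48245 = 107211920396/2222239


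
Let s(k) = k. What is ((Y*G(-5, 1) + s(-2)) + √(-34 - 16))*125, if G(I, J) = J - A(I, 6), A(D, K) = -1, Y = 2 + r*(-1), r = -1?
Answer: 500 + 625*I*√2 ≈ 500.0 + 883.88*I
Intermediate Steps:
Y = 3 (Y = 2 - 1*(-1) = 2 + 1 = 3)
G(I, J) = 1 + J (G(I, J) = J - 1*(-1) = J + 1 = 1 + J)
((Y*G(-5, 1) + s(-2)) + √(-34 - 16))*125 = ((3*(1 + 1) - 2) + √(-34 - 16))*125 = ((3*2 - 2) + √(-50))*125 = ((6 - 2) + 5*I*√2)*125 = (4 + 5*I*√2)*125 = 500 + 625*I*√2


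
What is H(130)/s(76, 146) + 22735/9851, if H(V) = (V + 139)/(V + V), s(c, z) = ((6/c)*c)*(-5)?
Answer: 174683081/76837800 ≈ 2.2734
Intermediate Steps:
s(c, z) = -30 (s(c, z) = 6*(-5) = -30)
H(V) = (139 + V)/(2*V) (H(V) = (139 + V)/((2*V)) = (139 + V)*(1/(2*V)) = (139 + V)/(2*V))
H(130)/s(76, 146) + 22735/9851 = ((½)*(139 + 130)/130)/(-30) + 22735/9851 = ((½)*(1/130)*269)*(-1/30) + 22735*(1/9851) = (269/260)*(-1/30) + 22735/9851 = -269/7800 + 22735/9851 = 174683081/76837800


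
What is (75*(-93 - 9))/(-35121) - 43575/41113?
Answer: -405294375/481309891 ≈ -0.84207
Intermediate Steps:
(75*(-93 - 9))/(-35121) - 43575/41113 = (75*(-102))*(-1/35121) - 43575*1/41113 = -7650*(-1/35121) - 43575/41113 = 2550/11707 - 43575/41113 = -405294375/481309891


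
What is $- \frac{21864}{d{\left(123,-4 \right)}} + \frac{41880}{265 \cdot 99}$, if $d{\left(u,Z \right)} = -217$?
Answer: $\frac{38846000}{379533} \approx 102.35$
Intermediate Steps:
$- \frac{21864}{d{\left(123,-4 \right)}} + \frac{41880}{265 \cdot 99} = - \frac{21864}{-217} + \frac{41880}{265 \cdot 99} = \left(-21864\right) \left(- \frac{1}{217}\right) + \frac{41880}{26235} = \frac{21864}{217} + 41880 \cdot \frac{1}{26235} = \frac{21864}{217} + \frac{2792}{1749} = \frac{38846000}{379533}$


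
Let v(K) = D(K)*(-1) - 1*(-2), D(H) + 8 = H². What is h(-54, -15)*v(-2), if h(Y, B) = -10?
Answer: -60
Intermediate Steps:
D(H) = -8 + H²
v(K) = 10 - K² (v(K) = (-8 + K²)*(-1) - 1*(-2) = (8 - K²) + 2 = 10 - K²)
h(-54, -15)*v(-2) = -10*(10 - 1*(-2)²) = -10*(10 - 1*4) = -10*(10 - 4) = -10*6 = -60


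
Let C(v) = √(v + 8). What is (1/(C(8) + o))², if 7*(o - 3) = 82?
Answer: 49/17161 ≈ 0.0028553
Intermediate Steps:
o = 103/7 (o = 3 + (⅐)*82 = 3 + 82/7 = 103/7 ≈ 14.714)
C(v) = √(8 + v)
(1/(C(8) + o))² = (1/(√(8 + 8) + 103/7))² = (1/(√16 + 103/7))² = (1/(4 + 103/7))² = (1/(131/7))² = (7/131)² = 49/17161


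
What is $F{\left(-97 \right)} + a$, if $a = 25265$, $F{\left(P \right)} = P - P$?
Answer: $25265$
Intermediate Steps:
$F{\left(P \right)} = 0$
$F{\left(-97 \right)} + a = 0 + 25265 = 25265$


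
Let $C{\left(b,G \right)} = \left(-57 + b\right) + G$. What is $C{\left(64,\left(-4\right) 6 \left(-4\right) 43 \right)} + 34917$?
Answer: $39052$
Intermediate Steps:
$C{\left(b,G \right)} = -57 + G + b$
$C{\left(64,\left(-4\right) 6 \left(-4\right) 43 \right)} + 34917 = \left(-57 + \left(-4\right) 6 \left(-4\right) 43 + 64\right) + 34917 = \left(-57 + \left(-24\right) \left(-4\right) 43 + 64\right) + 34917 = \left(-57 + 96 \cdot 43 + 64\right) + 34917 = \left(-57 + 4128 + 64\right) + 34917 = 4135 + 34917 = 39052$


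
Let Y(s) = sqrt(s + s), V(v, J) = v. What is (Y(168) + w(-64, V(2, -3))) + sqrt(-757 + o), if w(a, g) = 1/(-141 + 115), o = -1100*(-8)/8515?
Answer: -1/26 + 4*sqrt(21) + I*sqrt(2192460933)/1703 ≈ 18.292 + 27.495*I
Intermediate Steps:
o = 1760/1703 (o = 8800*(1/8515) = 1760/1703 ≈ 1.0335)
w(a, g) = -1/26 (w(a, g) = 1/(-26) = -1/26)
Y(s) = sqrt(2)*sqrt(s) (Y(s) = sqrt(2*s) = sqrt(2)*sqrt(s))
(Y(168) + w(-64, V(2, -3))) + sqrt(-757 + o) = (sqrt(2)*sqrt(168) - 1/26) + sqrt(-757 + 1760/1703) = (sqrt(2)*(2*sqrt(42)) - 1/26) + sqrt(-1287411/1703) = (4*sqrt(21) - 1/26) + I*sqrt(2192460933)/1703 = (-1/26 + 4*sqrt(21)) + I*sqrt(2192460933)/1703 = -1/26 + 4*sqrt(21) + I*sqrt(2192460933)/1703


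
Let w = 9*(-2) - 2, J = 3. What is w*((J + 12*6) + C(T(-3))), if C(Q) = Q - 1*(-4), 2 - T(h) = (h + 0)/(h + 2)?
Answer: -1560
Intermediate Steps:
T(h) = 2 - h/(2 + h) (T(h) = 2 - (h + 0)/(h + 2) = 2 - h/(2 + h))
C(Q) = 4 + Q (C(Q) = Q + 4 = 4 + Q)
w = -20 (w = -18 - 2 = -20)
w*((J + 12*6) + C(T(-3))) = -20*((3 + 12*6) + (4 + (4 - 3)/(2 - 3))) = -20*((3 + 72) + (4 + 1/(-1))) = -20*(75 + (4 - 1*1)) = -20*(75 + (4 - 1)) = -20*(75 + 3) = -20*78 = -1560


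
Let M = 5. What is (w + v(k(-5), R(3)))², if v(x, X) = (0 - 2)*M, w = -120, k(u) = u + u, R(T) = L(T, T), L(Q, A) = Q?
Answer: 16900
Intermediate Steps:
R(T) = T
k(u) = 2*u
v(x, X) = -10 (v(x, X) = (0 - 2)*5 = -2*5 = -10)
(w + v(k(-5), R(3)))² = (-120 - 10)² = (-130)² = 16900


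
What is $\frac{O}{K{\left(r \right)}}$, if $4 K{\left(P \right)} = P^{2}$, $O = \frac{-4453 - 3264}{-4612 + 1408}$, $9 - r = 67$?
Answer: $\frac{7717}{2694564} \approx 0.0028639$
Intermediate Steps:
$r = -58$ ($r = 9 - 67 = -58$)
$O = \frac{7717}{3204}$ ($O = - \frac{7717}{-3204} = \left(-7717\right) \left(- \frac{1}{3204}\right) = \frac{7717}{3204} \approx 2.4086$)
$K{\left(P \right)} = \frac{P^{2}}{4}$
$\frac{O}{K{\left(r \right)}} = \frac{7717}{3204 \frac{\left(-58\right)^{2}}{4}} = \frac{7717}{3204 \cdot \frac{1}{4} \cdot 3364} = \frac{7717}{3204 \cdot 841} = \frac{7717}{3204} \cdot \frac{1}{841} = \frac{7717}{2694564}$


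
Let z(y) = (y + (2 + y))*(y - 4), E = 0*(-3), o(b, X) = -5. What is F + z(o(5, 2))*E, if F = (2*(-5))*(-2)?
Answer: 20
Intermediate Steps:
F = 20 (F = -10*(-2) = 20)
E = 0
z(y) = (-4 + y)*(2 + 2*y) (z(y) = (2 + 2*y)*(-4 + y) = (-4 + y)*(2 + 2*y))
F + z(o(5, 2))*E = 20 + (-8 - 6*(-5) + 2*(-5)**2)*0 = 20 + (-8 + 30 + 2*25)*0 = 20 + (-8 + 30 + 50)*0 = 20 + 72*0 = 20 + 0 = 20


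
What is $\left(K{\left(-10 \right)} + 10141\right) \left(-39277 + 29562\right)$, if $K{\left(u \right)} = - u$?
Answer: $-98616965$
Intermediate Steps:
$\left(K{\left(-10 \right)} + 10141\right) \left(-39277 + 29562\right) = \left(\left(-1\right) \left(-10\right) + 10141\right) \left(-39277 + 29562\right) = \left(10 + 10141\right) \left(-9715\right) = 10151 \left(-9715\right) = -98616965$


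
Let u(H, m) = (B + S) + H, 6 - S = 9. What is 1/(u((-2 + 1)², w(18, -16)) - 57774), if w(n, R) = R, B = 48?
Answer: -1/57728 ≈ -1.7323e-5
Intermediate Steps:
S = -3 (S = 6 - 1*9 = 6 - 9 = -3)
u(H, m) = 45 + H (u(H, m) = (48 - 3) + H = 45 + H)
1/(u((-2 + 1)², w(18, -16)) - 57774) = 1/((45 + (-2 + 1)²) - 57774) = 1/((45 + (-1)²) - 57774) = 1/((45 + 1) - 57774) = 1/(46 - 57774) = 1/(-57728) = -1/57728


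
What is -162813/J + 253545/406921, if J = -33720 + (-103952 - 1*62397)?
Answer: 116978523378/81412277549 ≈ 1.4369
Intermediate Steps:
J = -200069 (J = -33720 + (-103952 - 62397) = -33720 - 166349 = -200069)
-162813/J + 253545/406921 = -162813/(-200069) + 253545/406921 = -162813*(-1/200069) + 253545*(1/406921) = 162813/200069 + 253545/406921 = 116978523378/81412277549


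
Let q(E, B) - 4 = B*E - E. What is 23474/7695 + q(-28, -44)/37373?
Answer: 46685278/15136065 ≈ 3.0844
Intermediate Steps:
q(E, B) = 4 - E + B*E (q(E, B) = 4 + (B*E - E) = 4 + (-E + B*E) = 4 - E + B*E)
23474/7695 + q(-28, -44)/37373 = 23474/7695 + (4 - 1*(-28) - 44*(-28))/37373 = 23474*(1/7695) + (4 + 28 + 1232)*(1/37373) = 23474/7695 + 1264*(1/37373) = 23474/7695 + 1264/37373 = 46685278/15136065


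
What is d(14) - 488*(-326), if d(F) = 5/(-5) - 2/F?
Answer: 1113608/7 ≈ 1.5909e+5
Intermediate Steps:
d(F) = -1 - 2/F (d(F) = 5*(-1/5) - 2/F = -1 - 2/F)
d(14) - 488*(-326) = (-2 - 1*14)/14 - 488*(-326) = (-2 - 14)/14 + 159088 = (1/14)*(-16) + 159088 = -8/7 + 159088 = 1113608/7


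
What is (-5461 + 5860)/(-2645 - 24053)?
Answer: -57/3814 ≈ -0.014945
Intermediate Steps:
(-5461 + 5860)/(-2645 - 24053) = 399/(-26698) = 399*(-1/26698) = -57/3814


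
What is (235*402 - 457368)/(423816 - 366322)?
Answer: -181449/28747 ≈ -6.3119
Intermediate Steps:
(235*402 - 457368)/(423816 - 366322) = (94470 - 457368)/57494 = -362898*1/57494 = -181449/28747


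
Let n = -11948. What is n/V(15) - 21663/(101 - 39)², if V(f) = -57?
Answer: 44693321/219108 ≈ 203.98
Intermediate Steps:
n/V(15) - 21663/(101 - 39)² = -11948/(-57) - 21663/(101 - 39)² = -11948*(-1/57) - 21663/(62²) = 11948/57 - 21663/3844 = 44693321/219108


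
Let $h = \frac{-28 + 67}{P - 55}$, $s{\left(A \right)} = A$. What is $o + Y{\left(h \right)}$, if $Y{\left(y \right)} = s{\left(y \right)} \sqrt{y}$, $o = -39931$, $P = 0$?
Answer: $-39931 - \frac{39 i \sqrt{2145}}{3025} \approx -39931.0 - 0.59711 i$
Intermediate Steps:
$h = - \frac{39}{55}$ ($h = \frac{-28 + 67}{0 - 55} = \frac{39}{-55} = 39 \left(- \frac{1}{55}\right) = - \frac{39}{55} \approx -0.70909$)
$Y{\left(y \right)} = y^{\frac{3}{2}}$ ($Y{\left(y \right)} = y \sqrt{y} = y^{\frac{3}{2}}$)
$o + Y{\left(h \right)} = -39931 + \left(- \frac{39}{55}\right)^{\frac{3}{2}} = -39931 - \frac{39 i \sqrt{2145}}{3025}$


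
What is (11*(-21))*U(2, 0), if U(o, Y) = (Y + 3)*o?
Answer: -1386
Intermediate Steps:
U(o, Y) = o*(3 + Y) (U(o, Y) = (3 + Y)*o = o*(3 + Y))
(11*(-21))*U(2, 0) = (11*(-21))*(2*(3 + 0)) = -462*3 = -231*6 = -1386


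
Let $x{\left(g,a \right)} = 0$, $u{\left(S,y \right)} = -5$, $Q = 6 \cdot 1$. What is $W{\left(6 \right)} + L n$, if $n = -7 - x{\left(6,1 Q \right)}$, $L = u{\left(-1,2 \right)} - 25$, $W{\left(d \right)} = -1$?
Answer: $209$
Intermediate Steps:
$Q = 6$
$L = -30$ ($L = -5 - 25 = -30$)
$n = -7$ ($n = -7 - 0 = -7 + 0 = -7$)
$W{\left(6 \right)} + L n = -1 - -210 = -1 + 210 = 209$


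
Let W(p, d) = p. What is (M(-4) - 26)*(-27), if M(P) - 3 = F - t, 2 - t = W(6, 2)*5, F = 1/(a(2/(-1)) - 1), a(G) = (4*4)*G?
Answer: -1476/11 ≈ -134.18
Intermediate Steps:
a(G) = 16*G
F = -1/33 (F = 1/(16*(2/(-1)) - 1) = 1/(16*(2*(-1)) - 1) = 1/(16*(-2) - 1) = 1/(-32 - 1) = 1/(-33) = -1/33 ≈ -0.030303)
t = -28 (t = 2 - 6*5 = 2 - 1*30 = 2 - 30 = -28)
M(P) = 1022/33 (M(P) = 3 + (-1/33 - 1*(-28)) = 3 + (-1/33 + 28) = 3 + 923/33 = 1022/33)
(M(-4) - 26)*(-27) = (1022/33 - 26)*(-27) = (164/33)*(-27) = -1476/11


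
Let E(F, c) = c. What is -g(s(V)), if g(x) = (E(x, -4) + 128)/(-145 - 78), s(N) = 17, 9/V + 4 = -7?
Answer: 124/223 ≈ 0.55605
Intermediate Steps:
V = -9/11 (V = 9/(-4 - 7) = 9/(-11) = 9*(-1/11) = -9/11 ≈ -0.81818)
g(x) = -124/223 (g(x) = (-4 + 128)/(-145 - 78) = 124/(-223) = 124*(-1/223) = -124/223)
-g(s(V)) = -1*(-124/223) = 124/223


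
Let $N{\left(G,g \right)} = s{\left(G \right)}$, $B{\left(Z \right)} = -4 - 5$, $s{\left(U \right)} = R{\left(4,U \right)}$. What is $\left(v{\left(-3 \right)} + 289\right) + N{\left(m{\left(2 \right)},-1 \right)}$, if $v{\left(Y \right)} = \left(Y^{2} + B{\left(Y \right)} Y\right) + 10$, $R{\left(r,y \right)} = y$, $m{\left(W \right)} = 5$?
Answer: $340$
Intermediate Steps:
$s{\left(U \right)} = U$
$B{\left(Z \right)} = -9$
$v{\left(Y \right)} = 10 + Y^{2} - 9 Y$ ($v{\left(Y \right)} = \left(Y^{2} - 9 Y\right) + 10 = 10 + Y^{2} - 9 Y$)
$N{\left(G,g \right)} = G$
$\left(v{\left(-3 \right)} + 289\right) + N{\left(m{\left(2 \right)},-1 \right)} = \left(\left(10 + \left(-3\right)^{2} - -27\right) + 289\right) + 5 = \left(\left(10 + 9 + 27\right) + 289\right) + 5 = \left(46 + 289\right) + 5 = 335 + 5 = 340$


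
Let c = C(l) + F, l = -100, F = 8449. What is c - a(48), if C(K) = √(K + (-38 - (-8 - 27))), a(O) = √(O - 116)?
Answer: 8449 + I*√103 - 2*I*√17 ≈ 8449.0 + 1.9027*I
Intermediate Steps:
a(O) = √(-116 + O)
C(K) = √(-3 + K) (C(K) = √(K + (-38 - 1*(-35))) = √(K + (-38 + 35)) = √(K - 3) = √(-3 + K))
c = 8449 + I*√103 (c = √(-3 - 100) + 8449 = √(-103) + 8449 = I*√103 + 8449 = 8449 + I*√103 ≈ 8449.0 + 10.149*I)
c - a(48) = (8449 + I*√103) - √(-116 + 48) = (8449 + I*√103) - √(-68) = (8449 + I*√103) - 2*I*√17 = 8449 + I*√103 - 2*I*√17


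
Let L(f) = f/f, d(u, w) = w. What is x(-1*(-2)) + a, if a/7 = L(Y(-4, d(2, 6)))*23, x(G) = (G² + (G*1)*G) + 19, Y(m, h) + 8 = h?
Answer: 188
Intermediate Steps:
Y(m, h) = -8 + h
x(G) = 19 + 2*G² (x(G) = (G² + G*G) + 19 = (G² + G²) + 19 = 2*G² + 19 = 19 + 2*G²)
L(f) = 1
a = 161 (a = 7*(1*23) = 7*23 = 161)
x(-1*(-2)) + a = (19 + 2*(-1*(-2))²) + 161 = (19 + 2*2²) + 161 = (19 + 2*4) + 161 = (19 + 8) + 161 = 27 + 161 = 188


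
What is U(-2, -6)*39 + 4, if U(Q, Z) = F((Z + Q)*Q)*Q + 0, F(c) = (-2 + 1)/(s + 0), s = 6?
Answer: 17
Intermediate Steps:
F(c) = -1/6 (F(c) = (-2 + 1)/(6 + 0) = -1/6)
U(Q, Z) = -Q/6 (U(Q, Z) = -Q/6 + 0 = -Q/6)
U(-2, -6)*39 + 4 = -1/6*(-2)*39 + 4 = (1/3)*39 + 4 = 13 + 4 = 17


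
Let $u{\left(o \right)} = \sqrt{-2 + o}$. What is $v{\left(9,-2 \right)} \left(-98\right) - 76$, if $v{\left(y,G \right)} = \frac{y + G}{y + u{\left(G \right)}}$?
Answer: $- \frac{12634}{85} + \frac{1372 i}{85} \approx -148.64 + 16.141 i$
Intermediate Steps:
$v{\left(y,G \right)} = \frac{G + y}{y + \sqrt{-2 + G}}$ ($v{\left(y,G \right)} = \frac{y + G}{y + \sqrt{-2 + G}} = \frac{G + y}{y + \sqrt{-2 + G}}$)
$v{\left(9,-2 \right)} \left(-98\right) - 76 = \frac{-2 + 9}{9 + \sqrt{-2 - 2}} \left(-98\right) - 76 = \frac{1}{9 + \sqrt{-4}} \cdot 7 \left(-98\right) - 76 = \frac{1}{9 + 2 i} 7 \left(-98\right) - 76 = \frac{9 - 2 i}{85} \cdot 7 \left(-98\right) - 76 = \frac{7 \left(9 - 2 i\right)}{85} \left(-98\right) - 76 = - \frac{686 \left(9 - 2 i\right)}{85} - 76 = -76 - \frac{686 \left(9 - 2 i\right)}{85}$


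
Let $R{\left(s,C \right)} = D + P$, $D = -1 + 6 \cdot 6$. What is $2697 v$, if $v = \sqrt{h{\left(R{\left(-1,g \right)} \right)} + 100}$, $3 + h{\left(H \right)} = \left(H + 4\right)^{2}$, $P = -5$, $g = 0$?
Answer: $2697 \sqrt{1253} \approx 95468.0$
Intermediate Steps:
$D = 35$ ($D = -1 + 36 = 35$)
$R{\left(s,C \right)} = 30$ ($R{\left(s,C \right)} = 35 - 5 = 30$)
$h{\left(H \right)} = -3 + \left(4 + H\right)^{2}$ ($h{\left(H \right)} = -3 + \left(H + 4\right)^{2} = -3 + \left(4 + H\right)^{2}$)
$v = \sqrt{1253}$ ($v = \sqrt{\left(-3 + \left(4 + 30\right)^{2}\right) + 100} = \sqrt{\left(-3 + 34^{2}\right) + 100} = \sqrt{\left(-3 + 1156\right) + 100} = \sqrt{1153 + 100} = \sqrt{1253} \approx 35.398$)
$2697 v = 2697 \sqrt{1253}$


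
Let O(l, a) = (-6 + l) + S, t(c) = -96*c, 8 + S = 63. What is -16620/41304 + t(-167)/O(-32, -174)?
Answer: 55158599/58514 ≈ 942.66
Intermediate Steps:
S = 55 (S = -8 + 63 = 55)
O(l, a) = 49 + l (O(l, a) = (-6 + l) + 55 = 49 + l)
-16620/41304 + t(-167)/O(-32, -174) = -16620/41304 + (-96*(-167))/(49 - 32) = -16620*1/41304 + 16032/17 = -1385/3442 + 16032*(1/17) = -1385/3442 + 16032/17 = 55158599/58514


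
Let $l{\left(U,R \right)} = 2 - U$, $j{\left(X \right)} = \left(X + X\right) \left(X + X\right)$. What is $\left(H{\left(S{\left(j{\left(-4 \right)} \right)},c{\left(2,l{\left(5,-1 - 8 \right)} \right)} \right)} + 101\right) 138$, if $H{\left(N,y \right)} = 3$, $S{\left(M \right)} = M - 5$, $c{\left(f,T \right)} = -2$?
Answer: $14352$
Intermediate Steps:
$j{\left(X \right)} = 4 X^{2}$ ($j{\left(X \right)} = 2 X 2 X = 4 X^{2}$)
$S{\left(M \right)} = -5 + M$ ($S{\left(M \right)} = M - 5 = -5 + M$)
$\left(H{\left(S{\left(j{\left(-4 \right)} \right)},c{\left(2,l{\left(5,-1 - 8 \right)} \right)} \right)} + 101\right) 138 = \left(3 + 101\right) 138 = 104 \cdot 138 = 14352$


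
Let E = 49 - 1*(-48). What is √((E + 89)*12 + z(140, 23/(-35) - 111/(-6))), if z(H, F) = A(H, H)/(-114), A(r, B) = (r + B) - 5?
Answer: √28975722/114 ≈ 47.219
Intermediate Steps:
E = 97 (E = 49 + 48 = 97)
A(r, B) = -5 + B + r (A(r, B) = (B + r) - 5 = -5 + B + r)
z(H, F) = 5/114 - H/57 (z(H, F) = (-5 + H + H)/(-114) = (-5 + 2*H)*(-1/114) = 5/114 - H/57)
√((E + 89)*12 + z(140, 23/(-35) - 111/(-6))) = √((97 + 89)*12 + (5/114 - 1/57*140)) = √(186*12 + (5/114 - 140/57)) = √(2232 - 275/114) = √(254173/114) = √28975722/114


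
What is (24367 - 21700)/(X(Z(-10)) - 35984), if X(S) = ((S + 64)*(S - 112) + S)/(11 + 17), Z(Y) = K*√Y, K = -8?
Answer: -16924782/230124407 - 125349*I*√10/4602488140 ≈ -0.073546 - 8.6125e-5*I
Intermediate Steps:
Z(Y) = -8*√Y
X(S) = S/28 + (-112 + S)*(64 + S)/28 (X(S) = ((64 + S)*(-112 + S) + S)/28 = ((-112 + S)*(64 + S) + S)*(1/28) = (S + (-112 + S)*(64 + S))*(1/28) = S/28 + (-112 + S)*(64 + S)/28)
(24367 - 21700)/(X(Z(-10)) - 35984) = (24367 - 21700)/((-256 - (-94)*√(-10)/7 + (-8*I*√10)²/28) - 35984) = 2667/((-256 - (-94)*I*√10/7 + (-8*I*√10)²/28) - 35984) = 2667/((-256 + 94*I*√10/7 + (1/28)*(-640)) - 35984) = 2667/((-256 + 94*I*√10/7 - 160/7) - 35984) = 2667/((-1952/7 + 94*I*√10/7) - 35984) = 2667/(-253840/7 + 94*I*√10/7)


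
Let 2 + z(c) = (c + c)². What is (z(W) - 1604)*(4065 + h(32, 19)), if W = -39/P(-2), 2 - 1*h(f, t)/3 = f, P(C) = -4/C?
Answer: -337875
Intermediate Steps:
h(f, t) = 6 - 3*f
W = -39/2 (W = -39/((-4/(-2))) = -39/((-4*(-½))) = -39/2 ≈ -19.500)
z(c) = -2 + 4*c² (z(c) = -2 + (c + c)² = -2 + (2*c)² = -2 + 4*c²)
(z(W) - 1604)*(4065 + h(32, 19)) = ((-2 + 4*(-39/2)²) - 1604)*(4065 + (6 - 3*32)) = ((-2 + 4*(1521/4)) - 1604)*(4065 + (6 - 96)) = ((-2 + 1521) - 1604)*(4065 - 90) = (1519 - 1604)*3975 = -85*3975 = -337875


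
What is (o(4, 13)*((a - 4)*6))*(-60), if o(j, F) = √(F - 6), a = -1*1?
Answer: 1800*√7 ≈ 4762.4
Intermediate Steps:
a = -1
o(j, F) = √(-6 + F)
(o(4, 13)*((a - 4)*6))*(-60) = (√(-6 + 13)*((-1 - 4)*6))*(-60) = (√7*(-5*6))*(-60) = (√7*(-30))*(-60) = -30*√7*(-60) = 1800*√7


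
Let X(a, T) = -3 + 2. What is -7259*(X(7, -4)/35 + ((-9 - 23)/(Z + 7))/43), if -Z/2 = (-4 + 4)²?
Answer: 210511/215 ≈ 979.12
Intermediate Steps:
X(a, T) = -1
Z = 0 (Z = -2*(-4 + 4)² = -2*0² = -2*0 = 0)
-7259*(X(7, -4)/35 + ((-9 - 23)/(Z + 7))/43) = -7259*(-1/35 + ((-9 - 23)/(0 + 7))/43) = -7259*(-1*1/35 - 32/7*(1/43)) = -7259*(-1/35 - 32*⅐*(1/43)) = -7259*(-1/35 - 32/7*1/43) = -7259*(-1/35 - 32/301) = -7259*(-29/215) = 210511/215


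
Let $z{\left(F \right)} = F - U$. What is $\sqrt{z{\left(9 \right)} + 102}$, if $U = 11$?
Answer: $10$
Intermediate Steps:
$z{\left(F \right)} = -11 + F$ ($z{\left(F \right)} = F - 11 = -11 + F$)
$\sqrt{z{\left(9 \right)} + 102} = \sqrt{\left(-11 + 9\right) + 102} = \sqrt{-2 + 102} = \sqrt{100} = 10$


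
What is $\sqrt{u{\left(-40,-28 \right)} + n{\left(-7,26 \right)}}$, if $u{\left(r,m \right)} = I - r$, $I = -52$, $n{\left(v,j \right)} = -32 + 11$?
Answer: $i \sqrt{33} \approx 5.7446 i$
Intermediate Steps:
$n{\left(v,j \right)} = -21$
$u{\left(r,m \right)} = -52 - r$
$\sqrt{u{\left(-40,-28 \right)} + n{\left(-7,26 \right)}} = \sqrt{\left(-52 - -40\right) - 21} = \sqrt{\left(-52 + 40\right) - 21} = \sqrt{-12 - 21} = \sqrt{-33} = i \sqrt{33}$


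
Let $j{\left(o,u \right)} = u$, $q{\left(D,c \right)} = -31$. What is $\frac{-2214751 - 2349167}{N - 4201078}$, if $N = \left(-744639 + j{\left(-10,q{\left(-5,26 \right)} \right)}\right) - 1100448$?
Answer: $\frac{2281959}{3023098} \approx 0.75484$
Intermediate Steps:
$N = -1845118$ ($N = \left(-744639 - 31\right) - 1100448 = -744670 - 1100448 = -1845118$)
$\frac{-2214751 - 2349167}{N - 4201078} = \frac{-2214751 - 2349167}{-1845118 - 4201078} = - \frac{4563918}{-6046196} = \left(-4563918\right) \left(- \frac{1}{6046196}\right) = \frac{2281959}{3023098}$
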